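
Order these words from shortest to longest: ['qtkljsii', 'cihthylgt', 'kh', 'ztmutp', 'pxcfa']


Compute lengths:
  'qtkljsii' has length 8
  'cihthylgt' has length 9
  'kh' has length 2
  'ztmutp' has length 6
  'pxcfa' has length 5
Lengths in increasing order: 2 < 5 < 6 < 8 < 9
Listing the words in that order gives the answer.
Final answer: ['kh', 'pxcfa', 'ztmutp', 'qtkljsii', 'cihthylgt']


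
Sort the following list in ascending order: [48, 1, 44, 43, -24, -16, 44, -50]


Original list: [48, 1, 44, 43, -24, -16, 44, -50]
Repeatedly take the smallest remaining element:
  Remaining [48, 1, 44, 43, -24, -16, 44, -50] -> smallest is -50
  Remaining [48, 1, 44, 43, -24, -16, 44] -> smallest is -24
  Remaining [48, 1, 44, 43, -16, 44] -> smallest is -16
  Remaining [48, 1, 44, 43, 44] -> smallest is 1
  Remaining [48, 44, 43, 44] -> smallest is 43
  Remaining [48, 44, 44] -> smallest is 44
  Remaining [48, 44] -> smallest is 44
  Remaining [48] -> smallest is 48
Collecting the picks in order gives the sorted list.
Final answer: [-50, -24, -16, 1, 43, 44, 44, 48]


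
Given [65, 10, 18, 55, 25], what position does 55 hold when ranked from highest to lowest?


Sort descending: [65, 55, 25, 18, 10]
Find 55 in the sorted list.
55 is at position 2.
Final answer: 2


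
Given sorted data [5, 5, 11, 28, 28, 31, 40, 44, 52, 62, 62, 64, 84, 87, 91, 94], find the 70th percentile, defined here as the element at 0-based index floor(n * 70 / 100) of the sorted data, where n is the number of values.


The dataset has n = 16 elements.
Index = floor(16 * 70 / 100) = floor(1120 / 100) = floor(11.2) = 11
Counting from index 0 in the sorted data, the element at index 11 is 64.
Final answer: 64


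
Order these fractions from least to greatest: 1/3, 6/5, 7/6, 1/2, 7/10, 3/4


Convert to decimal for comparison:
  1/3 = 0.3333
  6/5 = 1.2
  7/6 = 1.1667
  1/2 = 0.5
  7/10 = 0.7
  3/4 = 0.75
Decimals in increasing order: 0.3333 < 0.5 < 0.7 < 0.75 < 1.1667 < 1.2
Writing each back as its fraction gives the sorted order.
Final answer: 1/3, 1/2, 7/10, 3/4, 7/6, 6/5


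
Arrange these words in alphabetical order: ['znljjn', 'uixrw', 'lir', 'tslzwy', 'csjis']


Compare strings character by character (the first differing letter decides):
  'csjis' < 'lir' since 'c' < 'l' at position 1
  'lir' < 'tslzwy' since 'l' < 't' at position 1
  'tslzwy' < 'uixrw' since 't' < 'u' at position 1
  'uixrw' < 'znljjn' since 'u' < 'z' at position 1
Chaining these comparisons gives the alphabetical order.
Final answer: ['csjis', 'lir', 'tslzwy', 'uixrw', 'znljjn']


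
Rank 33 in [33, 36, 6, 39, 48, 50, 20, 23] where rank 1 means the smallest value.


Sort ascending: [6, 20, 23, 33, 36, 39, 48, 50]
Find 33 in the sorted list.
33 is at position 4 (1-indexed).
Final answer: 4


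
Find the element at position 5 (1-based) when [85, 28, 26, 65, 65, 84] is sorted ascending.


Sort ascending: [26, 28, 65, 65, 84, 85]
The 5th element (1-indexed) is at index 4.
Value = 84
Final answer: 84


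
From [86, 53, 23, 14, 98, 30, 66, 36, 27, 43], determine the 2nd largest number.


Sort descending: [98, 86, 66, 53, 43, 36, 30, 27, 23, 14]
The 2nd element (1-indexed) is at index 1.
Value = 86
Final answer: 86


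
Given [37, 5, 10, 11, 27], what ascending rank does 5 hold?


Sort ascending: [5, 10, 11, 27, 37]
Find 5 in the sorted list.
5 is at position 1 (1-indexed).
Final answer: 1


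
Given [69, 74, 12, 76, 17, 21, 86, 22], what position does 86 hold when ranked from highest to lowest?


Sort descending: [86, 76, 74, 69, 22, 21, 17, 12]
Find 86 in the sorted list.
86 is at position 1.
Final answer: 1


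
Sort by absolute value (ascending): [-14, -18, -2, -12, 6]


Compute absolute values:
  |-14| = 14
  |-18| = 18
  |-2| = 2
  |-12| = 12
  |6| = 6
Absolute values in increasing order: 2 < 6 < 12 < 14 < 18
Listing the original numbers in that order gives the answer.
Final answer: [-2, 6, -12, -14, -18]


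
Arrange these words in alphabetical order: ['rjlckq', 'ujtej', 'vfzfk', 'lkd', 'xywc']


Compare strings character by character (the first differing letter decides):
  'lkd' < 'rjlckq' since 'l' < 'r' at position 1
  'rjlckq' < 'ujtej' since 'r' < 'u' at position 1
  'ujtej' < 'vfzfk' since 'u' < 'v' at position 1
  'vfzfk' < 'xywc' since 'v' < 'x' at position 1
Chaining these comparisons gives the alphabetical order.
Final answer: ['lkd', 'rjlckq', 'ujtej', 'vfzfk', 'xywc']


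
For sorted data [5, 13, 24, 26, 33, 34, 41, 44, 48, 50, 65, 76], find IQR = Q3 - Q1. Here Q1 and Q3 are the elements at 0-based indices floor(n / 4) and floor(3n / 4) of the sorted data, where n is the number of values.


The data has n = 12 elements.
Q1 index = floor(12 / 4) = floor(3) = 3; Q3 index = floor(3 * 12 / 4) = floor(9) = 9
Q1 = element at index 3 = 26
Q3 = element at index 9 = 50
IQR = 50 - 26 = 24
Final answer: 24


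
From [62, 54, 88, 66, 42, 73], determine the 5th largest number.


Sort descending: [88, 73, 66, 62, 54, 42]
The 5th element (1-indexed) is at index 4.
Value = 54
Final answer: 54


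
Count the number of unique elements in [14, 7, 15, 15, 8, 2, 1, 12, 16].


List all unique values:
Distinct values: [1, 2, 7, 8, 12, 14, 15, 16]
Count = 8
Final answer: 8


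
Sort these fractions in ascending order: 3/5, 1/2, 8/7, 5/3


Convert to decimal for comparison:
  3/5 = 0.6
  1/2 = 0.5
  8/7 = 1.1429
  5/3 = 1.6667
Decimals in increasing order: 0.5 < 0.6 < 1.1429 < 1.6667
Writing each back as its fraction gives the sorted order.
Final answer: 1/2, 3/5, 8/7, 5/3


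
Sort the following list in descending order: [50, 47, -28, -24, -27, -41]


Original list: [50, 47, -28, -24, -27, -41]
Repeatedly take the largest remaining element:
  Remaining [50, 47, -28, -24, -27, -41] -> largest is 50
  Remaining [47, -28, -24, -27, -41] -> largest is 47
  Remaining [-28, -24, -27, -41] -> largest is -24
  Remaining [-28, -27, -41] -> largest is -27
  Remaining [-28, -41] -> largest is -28
  Remaining [-41] -> largest is -41
Collecting the picks in order gives the descending list.
Final answer: [50, 47, -24, -27, -28, -41]


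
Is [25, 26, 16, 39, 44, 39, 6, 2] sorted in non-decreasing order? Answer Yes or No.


Check consecutive pairs:
  25 <= 26? True
  26 <= 16? False
  16 <= 39? True
  39 <= 44? True
  44 <= 39? False
  39 <= 6? False
  6 <= 2? False
4 consecutive pair(s) are out of order, so the list is not sorted.
Final answer: No


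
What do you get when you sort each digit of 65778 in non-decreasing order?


The number 65778 has digits: 6, 5, 7, 7, 8
Sorted: 5, 6, 7, 7, 8
Joining the sorted digits gives the result.
Final answer: 56778


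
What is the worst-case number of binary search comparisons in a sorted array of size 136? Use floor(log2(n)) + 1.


Binary search halves the search space each step.
Maximum comparisons = floor(log2(136)) + 1
log2(136) = 7.0875
floor(log2(136)) = 7, so 7 + 1 = 8
Final answer: 8


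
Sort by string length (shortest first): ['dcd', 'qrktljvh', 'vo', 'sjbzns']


Compute lengths:
  'dcd' has length 3
  'qrktljvh' has length 8
  'vo' has length 2
  'sjbzns' has length 6
Lengths in increasing order: 2 < 3 < 6 < 8
Listing the words in that order gives the answer.
Final answer: ['vo', 'dcd', 'sjbzns', 'qrktljvh']


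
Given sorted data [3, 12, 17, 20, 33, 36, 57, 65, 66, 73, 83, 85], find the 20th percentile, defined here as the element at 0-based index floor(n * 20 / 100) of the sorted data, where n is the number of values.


The dataset has n = 12 elements.
Index = floor(12 * 20 / 100) = floor(240 / 100) = floor(2.4) = 2
Counting from index 0 in the sorted data, the element at index 2 is 17.
Final answer: 17


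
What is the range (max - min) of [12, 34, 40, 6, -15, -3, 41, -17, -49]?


Maximum value: 41
Minimum value: -49
Range = 41 - (-49) = 90
Final answer: 90


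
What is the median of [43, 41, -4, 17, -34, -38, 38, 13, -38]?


First, sort the list: [-38, -38, -34, -4, 13, 17, 38, 41, 43]
The list has 9 elements (odd count).
The middle index is 4 (0-based), and the element there is 13.
Final answer: 13


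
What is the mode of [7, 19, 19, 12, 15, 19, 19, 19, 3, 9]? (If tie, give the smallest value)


Count the frequency of each value:
  3 appears 1 time(s)
  7 appears 1 time(s)
  9 appears 1 time(s)
  12 appears 1 time(s)
  15 appears 1 time(s)
  19 appears 5 time(s)
Maximum frequency is 5.
Only 19 reaches that frequency, so it is the mode.
Final answer: 19


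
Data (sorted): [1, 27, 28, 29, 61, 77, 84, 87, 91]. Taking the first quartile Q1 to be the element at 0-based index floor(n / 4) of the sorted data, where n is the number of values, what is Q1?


The list has n = 9 elements.
Q1 index = floor(9 / 4) = floor(2.25) = 2
Counting from index 0 in the sorted data, the element at index 2 is 28.
Final answer: 28


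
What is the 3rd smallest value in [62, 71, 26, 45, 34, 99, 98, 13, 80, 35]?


Sort ascending: [13, 26, 34, 35, 45, 62, 71, 80, 98, 99]
The 3rd element (1-indexed) is at index 2.
Value = 34
Final answer: 34


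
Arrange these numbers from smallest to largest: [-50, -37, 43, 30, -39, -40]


Original list: [-50, -37, 43, 30, -39, -40]
Repeatedly take the smallest remaining element:
  Remaining [-50, -37, 43, 30, -39, -40] -> smallest is -50
  Remaining [-37, 43, 30, -39, -40] -> smallest is -40
  Remaining [-37, 43, 30, -39] -> smallest is -39
  Remaining [-37, 43, 30] -> smallest is -37
  Remaining [43, 30] -> smallest is 30
  Remaining [43] -> smallest is 43
Collecting the picks in order gives the sorted list.
Final answer: [-50, -40, -39, -37, 30, 43]


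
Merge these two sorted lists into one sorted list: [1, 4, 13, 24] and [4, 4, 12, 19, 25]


List A: [1, 4, 13, 24]
List B: [4, 4, 12, 19, 25]
Repeatedly compare the front elements and take the smaller:
  1 vs 4 -> take 1
  4 vs 4 -> take 4
  13 vs 4 -> take 4
  13 vs 4 -> take 4
  13 vs 12 -> take 12
  13 vs 19 -> take 13
  24 vs 19 -> take 19
  24 vs 25 -> take 24
  A is exhausted; append the rest of B: [25]
Final answer: [1, 4, 4, 4, 12, 13, 19, 24, 25]


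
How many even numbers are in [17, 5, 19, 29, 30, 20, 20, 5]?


Check each element:
  17 is odd
  5 is odd
  19 is odd
  29 is odd
  30 is even
  20 is even
  20 is even
  5 is odd
Evens: [30, 20, 20]
Count of evens = 3
Final answer: 3


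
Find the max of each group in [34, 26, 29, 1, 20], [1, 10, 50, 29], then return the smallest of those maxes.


Find max of each group:
  Group 1: [34, 26, 29, 1, 20] -> max = 34
  Group 2: [1, 10, 50, 29] -> max = 50
Maxes: [34, 50]
Minimum of maxes = 34
Final answer: 34


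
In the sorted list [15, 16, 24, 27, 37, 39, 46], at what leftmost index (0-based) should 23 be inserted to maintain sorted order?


List is sorted: [15, 16, 24, 27, 37, 39, 46]
We need the leftmost position where 23 can be inserted, i.e. the first index whose element is >= 23 (or the end of the list if none is).
Binary search with low=0, high=7 (0-based indices):
  low=0, high=7, mid=3: a[3]=27 >= 23, so high = 3
  low=0, high=3, mid=1: a[1]=16 < 23, so low = 2
  low=2, high=3, mid=2: a[2]=24 >= 23, so high = 2
Now low = high = 2, so the insertion index is 2.
Final answer: 2


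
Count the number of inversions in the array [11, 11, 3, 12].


For each element, count the later elements that are smaller than it:
  11 (index 0): smaller elements after it = [3] -> 1
  11 (index 1): smaller elements after it = [3] -> 1
  3 (index 2): smaller elements after it = [] -> 0
Total inversions = 1 + 1 + 0 = 2
Final answer: 2


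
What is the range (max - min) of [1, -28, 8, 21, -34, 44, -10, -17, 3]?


Maximum value: 44
Minimum value: -34
Range = 44 - (-34) = 78
Final answer: 78


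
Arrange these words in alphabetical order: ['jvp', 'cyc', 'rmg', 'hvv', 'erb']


Compare strings character by character (the first differing letter decides):
  'cyc' < 'erb' since 'c' < 'e' at position 1
  'erb' < 'hvv' since 'e' < 'h' at position 1
  'hvv' < 'jvp' since 'h' < 'j' at position 1
  'jvp' < 'rmg' since 'j' < 'r' at position 1
Chaining these comparisons gives the alphabetical order.
Final answer: ['cyc', 'erb', 'hvv', 'jvp', 'rmg']


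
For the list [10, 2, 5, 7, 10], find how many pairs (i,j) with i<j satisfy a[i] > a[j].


For each element, count the later elements that are smaller than it:
  10 (index 0): smaller elements after it = [2, 5, 7] -> 3
  2 (index 1): smaller elements after it = [] -> 0
  5 (index 2): smaller elements after it = [] -> 0
  7 (index 3): smaller elements after it = [] -> 0
Total inversions = 3 + 0 + 0 + 0 = 3
Final answer: 3


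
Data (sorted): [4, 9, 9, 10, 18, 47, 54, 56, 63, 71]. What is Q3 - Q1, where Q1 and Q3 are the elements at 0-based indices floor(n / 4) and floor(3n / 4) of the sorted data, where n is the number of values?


The data has n = 10 elements.
Q1 index = floor(10 / 4) = floor(2.5) = 2; Q3 index = floor(3 * 10 / 4) = floor(7.5) = 7
Q1 = element at index 2 = 9
Q3 = element at index 7 = 56
IQR = 56 - 9 = 47
Final answer: 47


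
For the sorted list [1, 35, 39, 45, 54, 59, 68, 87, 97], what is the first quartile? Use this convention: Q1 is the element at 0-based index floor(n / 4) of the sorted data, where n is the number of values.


The list has n = 9 elements.
Q1 index = floor(9 / 4) = floor(2.25) = 2
Counting from index 0 in the sorted data, the element at index 2 is 39.
Final answer: 39


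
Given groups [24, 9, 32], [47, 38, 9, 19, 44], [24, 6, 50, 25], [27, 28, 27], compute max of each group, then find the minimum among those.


Find max of each group:
  Group 1: [24, 9, 32] -> max = 32
  Group 2: [47, 38, 9, 19, 44] -> max = 47
  Group 3: [24, 6, 50, 25] -> max = 50
  Group 4: [27, 28, 27] -> max = 28
Maxes: [32, 47, 50, 28]
Minimum of maxes = 28
Final answer: 28


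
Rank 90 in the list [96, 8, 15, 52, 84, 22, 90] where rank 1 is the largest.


Sort descending: [96, 90, 84, 52, 22, 15, 8]
Find 90 in the sorted list.
90 is at position 2.
Final answer: 2


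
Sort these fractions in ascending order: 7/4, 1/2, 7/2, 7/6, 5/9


Convert to decimal for comparison:
  7/4 = 1.75
  1/2 = 0.5
  7/2 = 3.5
  7/6 = 1.1667
  5/9 = 0.5556
Decimals in increasing order: 0.5 < 0.5556 < 1.1667 < 1.75 < 3.5
Writing each back as its fraction gives the sorted order.
Final answer: 1/2, 5/9, 7/6, 7/4, 7/2


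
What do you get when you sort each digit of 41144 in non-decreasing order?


The number 41144 has digits: 4, 1, 1, 4, 4
Sorted: 1, 1, 4, 4, 4
Joining the sorted digits gives the result.
Final answer: 11444


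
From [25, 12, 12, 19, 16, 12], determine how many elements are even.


Check each element:
  25 is odd
  12 is even
  12 is even
  19 is odd
  16 is even
  12 is even
Evens: [12, 12, 16, 12]
Count of evens = 4
Final answer: 4


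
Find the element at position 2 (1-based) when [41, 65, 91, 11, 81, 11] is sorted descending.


Sort descending: [91, 81, 65, 41, 11, 11]
The 2nd element (1-indexed) is at index 1.
Value = 81
Final answer: 81


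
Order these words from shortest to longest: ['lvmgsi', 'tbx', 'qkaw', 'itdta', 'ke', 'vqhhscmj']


Compute lengths:
  'lvmgsi' has length 6
  'tbx' has length 3
  'qkaw' has length 4
  'itdta' has length 5
  'ke' has length 2
  'vqhhscmj' has length 8
Lengths in increasing order: 2 < 3 < 4 < 5 < 6 < 8
Listing the words in that order gives the answer.
Final answer: ['ke', 'tbx', 'qkaw', 'itdta', 'lvmgsi', 'vqhhscmj']


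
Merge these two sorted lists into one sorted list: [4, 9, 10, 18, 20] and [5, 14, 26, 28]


List A: [4, 9, 10, 18, 20]
List B: [5, 14, 26, 28]
Repeatedly compare the front elements and take the smaller:
  4 vs 5 -> take 4
  9 vs 5 -> take 5
  9 vs 14 -> take 9
  10 vs 14 -> take 10
  18 vs 14 -> take 14
  18 vs 26 -> take 18
  20 vs 26 -> take 20
  A is exhausted; append the rest of B: [26, 28]
Final answer: [4, 5, 9, 10, 14, 18, 20, 26, 28]


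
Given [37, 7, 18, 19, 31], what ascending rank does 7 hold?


Sort ascending: [7, 18, 19, 31, 37]
Find 7 in the sorted list.
7 is at position 1 (1-indexed).
Final answer: 1


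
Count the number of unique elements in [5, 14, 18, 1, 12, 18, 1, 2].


List all unique values:
Distinct values: [1, 2, 5, 12, 14, 18]
Count = 6
Final answer: 6


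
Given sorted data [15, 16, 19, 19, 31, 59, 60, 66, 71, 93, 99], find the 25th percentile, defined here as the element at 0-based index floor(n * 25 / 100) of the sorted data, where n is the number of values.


The dataset has n = 11 elements.
Index = floor(11 * 25 / 100) = floor(275 / 100) = floor(2.75) = 2
Counting from index 0 in the sorted data, the element at index 2 is 19.
Final answer: 19


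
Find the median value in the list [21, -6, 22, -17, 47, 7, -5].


First, sort the list: [-17, -6, -5, 7, 21, 22, 47]
The list has 7 elements (odd count).
The middle index is 3 (0-based), and the element there is 7.
Final answer: 7


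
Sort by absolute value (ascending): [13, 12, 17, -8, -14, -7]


Compute absolute values:
  |13| = 13
  |12| = 12
  |17| = 17
  |-8| = 8
  |-14| = 14
  |-7| = 7
Absolute values in increasing order: 7 < 8 < 12 < 13 < 14 < 17
Listing the original numbers in that order gives the answer.
Final answer: [-7, -8, 12, 13, -14, 17]


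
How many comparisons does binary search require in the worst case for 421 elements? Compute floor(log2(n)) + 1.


Binary search halves the search space each step.
Maximum comparisons = floor(log2(421)) + 1
log2(421) = 8.7177
floor(log2(421)) = 8, so 8 + 1 = 9
Final answer: 9


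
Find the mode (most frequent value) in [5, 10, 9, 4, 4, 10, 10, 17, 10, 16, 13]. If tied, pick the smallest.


Count the frequency of each value:
  4 appears 2 time(s)
  5 appears 1 time(s)
  9 appears 1 time(s)
  10 appears 4 time(s)
  13 appears 1 time(s)
  16 appears 1 time(s)
  17 appears 1 time(s)
Maximum frequency is 4.
Only 10 reaches that frequency, so it is the mode.
Final answer: 10


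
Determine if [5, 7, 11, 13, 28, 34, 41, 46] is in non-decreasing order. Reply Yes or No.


Check consecutive pairs:
  5 <= 7? True
  7 <= 11? True
  11 <= 13? True
  13 <= 28? True
  28 <= 34? True
  34 <= 41? True
  41 <= 46? True
Every consecutive pair is in order, so the list is non-decreasing.
Final answer: Yes


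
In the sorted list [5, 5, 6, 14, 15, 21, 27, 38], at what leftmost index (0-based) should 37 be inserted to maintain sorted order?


List is sorted: [5, 5, 6, 14, 15, 21, 27, 38]
We need the leftmost position where 37 can be inserted, i.e. the first index whose element is >= 37 (or the end of the list if none is).
Binary search with low=0, high=8 (0-based indices):
  low=0, high=8, mid=4: a[4]=15 < 37, so low = 5
  low=5, high=8, mid=6: a[6]=27 < 37, so low = 7
  low=7, high=8, mid=7: a[7]=38 >= 37, so high = 7
Now low = high = 7, so the insertion index is 7.
Final answer: 7


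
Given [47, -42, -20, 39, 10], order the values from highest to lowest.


Original list: [47, -42, -20, 39, 10]
Repeatedly take the largest remaining element:
  Remaining [47, -42, -20, 39, 10] -> largest is 47
  Remaining [-42, -20, 39, 10] -> largest is 39
  Remaining [-42, -20, 10] -> largest is 10
  Remaining [-42, -20] -> largest is -20
  Remaining [-42] -> largest is -42
Collecting the picks in order gives the descending list.
Final answer: [47, 39, 10, -20, -42]


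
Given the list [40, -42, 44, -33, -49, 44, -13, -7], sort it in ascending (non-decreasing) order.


Original list: [40, -42, 44, -33, -49, 44, -13, -7]
Repeatedly take the smallest remaining element:
  Remaining [40, -42, 44, -33, -49, 44, -13, -7] -> smallest is -49
  Remaining [40, -42, 44, -33, 44, -13, -7] -> smallest is -42
  Remaining [40, 44, -33, 44, -13, -7] -> smallest is -33
  Remaining [40, 44, 44, -13, -7] -> smallest is -13
  Remaining [40, 44, 44, -7] -> smallest is -7
  Remaining [40, 44, 44] -> smallest is 40
  Remaining [44, 44] -> smallest is 44
  Remaining [44] -> smallest is 44
Collecting the picks in order gives the sorted list.
Final answer: [-49, -42, -33, -13, -7, 40, 44, 44]


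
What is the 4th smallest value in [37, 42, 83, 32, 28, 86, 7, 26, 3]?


Sort ascending: [3, 7, 26, 28, 32, 37, 42, 83, 86]
The 4th element (1-indexed) is at index 3.
Value = 28
Final answer: 28


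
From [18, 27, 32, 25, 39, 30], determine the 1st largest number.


Sort descending: [39, 32, 30, 27, 25, 18]
The 1st element (1-indexed) is at index 0.
Value = 39
Final answer: 39


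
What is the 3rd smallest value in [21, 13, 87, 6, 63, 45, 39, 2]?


Sort ascending: [2, 6, 13, 21, 39, 45, 63, 87]
The 3rd element (1-indexed) is at index 2.
Value = 13
Final answer: 13


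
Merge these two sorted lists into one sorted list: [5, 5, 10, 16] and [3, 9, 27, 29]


List A: [5, 5, 10, 16]
List B: [3, 9, 27, 29]
Repeatedly compare the front elements and take the smaller:
  5 vs 3 -> take 3
  5 vs 9 -> take 5
  5 vs 9 -> take 5
  10 vs 9 -> take 9
  10 vs 27 -> take 10
  16 vs 27 -> take 16
  A is exhausted; append the rest of B: [27, 29]
Final answer: [3, 5, 5, 9, 10, 16, 27, 29]


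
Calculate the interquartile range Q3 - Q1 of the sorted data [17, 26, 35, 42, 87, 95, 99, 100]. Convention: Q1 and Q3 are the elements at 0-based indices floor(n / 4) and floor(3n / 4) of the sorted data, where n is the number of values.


The data has n = 8 elements.
Q1 index = floor(8 / 4) = floor(2) = 2; Q3 index = floor(3 * 8 / 4) = floor(6) = 6
Q1 = element at index 2 = 35
Q3 = element at index 6 = 99
IQR = 99 - 35 = 64
Final answer: 64


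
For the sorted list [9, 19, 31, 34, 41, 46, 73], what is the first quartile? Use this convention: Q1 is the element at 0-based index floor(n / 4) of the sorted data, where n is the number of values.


The list has n = 7 elements.
Q1 index = floor(7 / 4) = floor(1.75) = 1
Counting from index 0 in the sorted data, the element at index 1 is 19.
Final answer: 19


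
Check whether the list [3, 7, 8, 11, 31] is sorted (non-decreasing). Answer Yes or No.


Check consecutive pairs:
  3 <= 7? True
  7 <= 8? True
  8 <= 11? True
  11 <= 31? True
Every consecutive pair is in order, so the list is non-decreasing.
Final answer: Yes


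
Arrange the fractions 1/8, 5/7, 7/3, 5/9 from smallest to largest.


Convert to decimal for comparison:
  1/8 = 0.125
  5/7 = 0.7143
  7/3 = 2.3333
  5/9 = 0.5556
Decimals in increasing order: 0.125 < 0.5556 < 0.7143 < 2.3333
Writing each back as its fraction gives the sorted order.
Final answer: 1/8, 5/9, 5/7, 7/3


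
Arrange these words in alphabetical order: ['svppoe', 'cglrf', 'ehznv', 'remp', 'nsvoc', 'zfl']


Compare strings character by character (the first differing letter decides):
  'cglrf' < 'ehznv' since 'c' < 'e' at position 1
  'ehznv' < 'nsvoc' since 'e' < 'n' at position 1
  'nsvoc' < 'remp' since 'n' < 'r' at position 1
  'remp' < 'svppoe' since 'r' < 's' at position 1
  'svppoe' < 'zfl' since 's' < 'z' at position 1
Chaining these comparisons gives the alphabetical order.
Final answer: ['cglrf', 'ehznv', 'nsvoc', 'remp', 'svppoe', 'zfl']


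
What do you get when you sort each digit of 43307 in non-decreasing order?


The number 43307 has digits: 4, 3, 3, 0, 7
Sorted: 0, 3, 3, 4, 7
Joining the sorted digits gives the result.
Final answer: 03347


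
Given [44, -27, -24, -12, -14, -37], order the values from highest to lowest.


Original list: [44, -27, -24, -12, -14, -37]
Repeatedly take the largest remaining element:
  Remaining [44, -27, -24, -12, -14, -37] -> largest is 44
  Remaining [-27, -24, -12, -14, -37] -> largest is -12
  Remaining [-27, -24, -14, -37] -> largest is -14
  Remaining [-27, -24, -37] -> largest is -24
  Remaining [-27, -37] -> largest is -27
  Remaining [-37] -> largest is -37
Collecting the picks in order gives the descending list.
Final answer: [44, -12, -14, -24, -27, -37]


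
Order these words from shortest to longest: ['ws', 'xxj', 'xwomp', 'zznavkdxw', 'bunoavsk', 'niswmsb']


Compute lengths:
  'ws' has length 2
  'xxj' has length 3
  'xwomp' has length 5
  'zznavkdxw' has length 9
  'bunoavsk' has length 8
  'niswmsb' has length 7
Lengths in increasing order: 2 < 3 < 5 < 7 < 8 < 9
Listing the words in that order gives the answer.
Final answer: ['ws', 'xxj', 'xwomp', 'niswmsb', 'bunoavsk', 'zznavkdxw']


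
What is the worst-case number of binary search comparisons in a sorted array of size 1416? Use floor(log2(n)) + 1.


Binary search halves the search space each step.
Maximum comparisons = floor(log2(1416)) + 1
log2(1416) = 10.4676
floor(log2(1416)) = 10, so 10 + 1 = 11
Final answer: 11


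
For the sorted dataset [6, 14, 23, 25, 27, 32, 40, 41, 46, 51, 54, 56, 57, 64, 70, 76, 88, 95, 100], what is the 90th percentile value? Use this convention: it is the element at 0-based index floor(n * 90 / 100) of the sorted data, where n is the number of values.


The dataset has n = 19 elements.
Index = floor(19 * 90 / 100) = floor(1710 / 100) = floor(17.1) = 17
Counting from index 0 in the sorted data, the element at index 17 is 95.
Final answer: 95


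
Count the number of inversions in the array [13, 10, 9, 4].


For each element, count the later elements that are smaller than it:
  13 (index 0): smaller elements after it = [10, 9, 4] -> 3
  10 (index 1): smaller elements after it = [9, 4] -> 2
  9 (index 2): smaller elements after it = [4] -> 1
Total inversions = 3 + 2 + 1 = 6
Final answer: 6


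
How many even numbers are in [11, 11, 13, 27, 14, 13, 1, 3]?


Check each element:
  11 is odd
  11 is odd
  13 is odd
  27 is odd
  14 is even
  13 is odd
  1 is odd
  3 is odd
Evens: [14]
Count of evens = 1
Final answer: 1


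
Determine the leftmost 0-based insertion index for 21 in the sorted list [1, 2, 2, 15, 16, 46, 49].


List is sorted: [1, 2, 2, 15, 16, 46, 49]
We need the leftmost position where 21 can be inserted, i.e. the first index whose element is >= 21 (or the end of the list if none is).
Binary search with low=0, high=7 (0-based indices):
  low=0, high=7, mid=3: a[3]=15 < 21, so low = 4
  low=4, high=7, mid=5: a[5]=46 >= 21, so high = 5
  low=4, high=5, mid=4: a[4]=16 < 21, so low = 5
Now low = high = 5, so the insertion index is 5.
Final answer: 5


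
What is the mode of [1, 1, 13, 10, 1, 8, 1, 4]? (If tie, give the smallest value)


Count the frequency of each value:
  1 appears 4 time(s)
  4 appears 1 time(s)
  8 appears 1 time(s)
  10 appears 1 time(s)
  13 appears 1 time(s)
Maximum frequency is 4.
Only 1 reaches that frequency, so it is the mode.
Final answer: 1


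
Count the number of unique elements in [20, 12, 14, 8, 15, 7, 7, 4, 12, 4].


List all unique values:
Distinct values: [4, 7, 8, 12, 14, 15, 20]
Count = 7
Final answer: 7


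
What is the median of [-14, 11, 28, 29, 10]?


First, sort the list: [-14, 10, 11, 28, 29]
The list has 5 elements (odd count).
The middle index is 2 (0-based), and the element there is 11.
Final answer: 11


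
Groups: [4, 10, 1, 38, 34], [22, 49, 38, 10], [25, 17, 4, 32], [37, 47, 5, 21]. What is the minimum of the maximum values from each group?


Find max of each group:
  Group 1: [4, 10, 1, 38, 34] -> max = 38
  Group 2: [22, 49, 38, 10] -> max = 49
  Group 3: [25, 17, 4, 32] -> max = 32
  Group 4: [37, 47, 5, 21] -> max = 47
Maxes: [38, 49, 32, 47]
Minimum of maxes = 32
Final answer: 32


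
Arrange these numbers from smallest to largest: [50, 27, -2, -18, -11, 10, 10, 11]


Original list: [50, 27, -2, -18, -11, 10, 10, 11]
Repeatedly take the smallest remaining element:
  Remaining [50, 27, -2, -18, -11, 10, 10, 11] -> smallest is -18
  Remaining [50, 27, -2, -11, 10, 10, 11] -> smallest is -11
  Remaining [50, 27, -2, 10, 10, 11] -> smallest is -2
  Remaining [50, 27, 10, 10, 11] -> smallest is 10
  Remaining [50, 27, 10, 11] -> smallest is 10
  Remaining [50, 27, 11] -> smallest is 11
  Remaining [50, 27] -> smallest is 27
  Remaining [50] -> smallest is 50
Collecting the picks in order gives the sorted list.
Final answer: [-18, -11, -2, 10, 10, 11, 27, 50]


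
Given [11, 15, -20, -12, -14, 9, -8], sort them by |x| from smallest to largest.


Compute absolute values:
  |11| = 11
  |15| = 15
  |-20| = 20
  |-12| = 12
  |-14| = 14
  |9| = 9
  |-8| = 8
Absolute values in increasing order: 8 < 9 < 11 < 12 < 14 < 15 < 20
Listing the original numbers in that order gives the answer.
Final answer: [-8, 9, 11, -12, -14, 15, -20]


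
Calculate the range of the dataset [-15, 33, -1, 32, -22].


Maximum value: 33
Minimum value: -22
Range = 33 - (-22) = 55
Final answer: 55


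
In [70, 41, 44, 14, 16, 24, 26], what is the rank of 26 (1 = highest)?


Sort descending: [70, 44, 41, 26, 24, 16, 14]
Find 26 in the sorted list.
26 is at position 4.
Final answer: 4


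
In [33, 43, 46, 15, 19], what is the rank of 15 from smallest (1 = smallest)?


Sort ascending: [15, 19, 33, 43, 46]
Find 15 in the sorted list.
15 is at position 1 (1-indexed).
Final answer: 1


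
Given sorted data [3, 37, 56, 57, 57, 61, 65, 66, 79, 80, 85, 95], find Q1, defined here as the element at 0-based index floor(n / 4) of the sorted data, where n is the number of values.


The list has n = 12 elements.
Q1 index = floor(12 / 4) = floor(3) = 3
Counting from index 0 in the sorted data, the element at index 3 is 57.
Final answer: 57


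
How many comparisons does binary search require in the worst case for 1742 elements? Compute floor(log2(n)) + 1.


Binary search halves the search space each step.
Maximum comparisons = floor(log2(1742)) + 1
log2(1742) = 10.7665
floor(log2(1742)) = 10, so 10 + 1 = 11
Final answer: 11


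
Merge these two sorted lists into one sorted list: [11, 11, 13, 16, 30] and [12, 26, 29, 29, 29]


List A: [11, 11, 13, 16, 30]
List B: [12, 26, 29, 29, 29]
Repeatedly compare the front elements and take the smaller:
  11 vs 12 -> take 11
  11 vs 12 -> take 11
  13 vs 12 -> take 12
  13 vs 26 -> take 13
  16 vs 26 -> take 16
  30 vs 26 -> take 26
  30 vs 29 -> take 29
  30 vs 29 -> take 29
  30 vs 29 -> take 29
  B is exhausted; append the rest of A: [30]
Final answer: [11, 11, 12, 13, 16, 26, 29, 29, 29, 30]


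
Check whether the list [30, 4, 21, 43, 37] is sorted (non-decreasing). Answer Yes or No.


Check consecutive pairs:
  30 <= 4? False
  4 <= 21? True
  21 <= 43? True
  43 <= 37? False
2 consecutive pair(s) are out of order, so the list is not sorted.
Final answer: No


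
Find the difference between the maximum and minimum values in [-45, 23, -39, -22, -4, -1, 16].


Maximum value: 23
Minimum value: -45
Range = 23 - (-45) = 68
Final answer: 68


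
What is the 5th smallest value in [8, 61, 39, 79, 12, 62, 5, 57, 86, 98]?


Sort ascending: [5, 8, 12, 39, 57, 61, 62, 79, 86, 98]
The 5th element (1-indexed) is at index 4.
Value = 57
Final answer: 57


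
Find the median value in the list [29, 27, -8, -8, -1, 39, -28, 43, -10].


First, sort the list: [-28, -10, -8, -8, -1, 27, 29, 39, 43]
The list has 9 elements (odd count).
The middle index is 4 (0-based), and the element there is -1.
Final answer: -1


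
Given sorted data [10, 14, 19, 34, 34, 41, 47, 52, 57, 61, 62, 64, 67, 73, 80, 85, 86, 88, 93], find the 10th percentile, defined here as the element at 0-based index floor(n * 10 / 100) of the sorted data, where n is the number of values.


The dataset has n = 19 elements.
Index = floor(19 * 10 / 100) = floor(190 / 100) = floor(1.9) = 1
Counting from index 0 in the sorted data, the element at index 1 is 14.
Final answer: 14


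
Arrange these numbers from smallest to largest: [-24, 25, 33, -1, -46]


Original list: [-24, 25, 33, -1, -46]
Repeatedly take the smallest remaining element:
  Remaining [-24, 25, 33, -1, -46] -> smallest is -46
  Remaining [-24, 25, 33, -1] -> smallest is -24
  Remaining [25, 33, -1] -> smallest is -1
  Remaining [25, 33] -> smallest is 25
  Remaining [33] -> smallest is 33
Collecting the picks in order gives the sorted list.
Final answer: [-46, -24, -1, 25, 33]


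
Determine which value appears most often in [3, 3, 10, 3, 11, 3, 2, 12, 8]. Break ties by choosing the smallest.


Count the frequency of each value:
  2 appears 1 time(s)
  3 appears 4 time(s)
  8 appears 1 time(s)
  10 appears 1 time(s)
  11 appears 1 time(s)
  12 appears 1 time(s)
Maximum frequency is 4.
Only 3 reaches that frequency, so it is the mode.
Final answer: 3


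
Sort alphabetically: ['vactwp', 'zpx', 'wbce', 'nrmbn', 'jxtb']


Compare strings character by character (the first differing letter decides):
  'jxtb' < 'nrmbn' since 'j' < 'n' at position 1
  'nrmbn' < 'vactwp' since 'n' < 'v' at position 1
  'vactwp' < 'wbce' since 'v' < 'w' at position 1
  'wbce' < 'zpx' since 'w' < 'z' at position 1
Chaining these comparisons gives the alphabetical order.
Final answer: ['jxtb', 'nrmbn', 'vactwp', 'wbce', 'zpx']


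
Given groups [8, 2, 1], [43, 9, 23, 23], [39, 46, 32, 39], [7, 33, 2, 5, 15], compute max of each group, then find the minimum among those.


Find max of each group:
  Group 1: [8, 2, 1] -> max = 8
  Group 2: [43, 9, 23, 23] -> max = 43
  Group 3: [39, 46, 32, 39] -> max = 46
  Group 4: [7, 33, 2, 5, 15] -> max = 33
Maxes: [8, 43, 46, 33]
Minimum of maxes = 8
Final answer: 8


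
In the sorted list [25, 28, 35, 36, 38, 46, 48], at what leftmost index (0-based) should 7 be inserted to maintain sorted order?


List is sorted: [25, 28, 35, 36, 38, 46, 48]
We need the leftmost position where 7 can be inserted, i.e. the first index whose element is >= 7 (or the end of the list if none is).
Binary search with low=0, high=7 (0-based indices):
  low=0, high=7, mid=3: a[3]=36 >= 7, so high = 3
  low=0, high=3, mid=1: a[1]=28 >= 7, so high = 1
  low=0, high=1, mid=0: a[0]=25 >= 7, so high = 0
Now low = high = 0, so the insertion index is 0.
Final answer: 0


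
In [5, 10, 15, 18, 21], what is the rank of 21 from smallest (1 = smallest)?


Sort ascending: [5, 10, 15, 18, 21]
Find 21 in the sorted list.
21 is at position 5 (1-indexed).
Final answer: 5


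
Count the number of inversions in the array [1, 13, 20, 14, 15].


For each element, count the later elements that are smaller than it:
  1 (index 0): smaller elements after it = [] -> 0
  13 (index 1): smaller elements after it = [] -> 0
  20 (index 2): smaller elements after it = [14, 15] -> 2
  14 (index 3): smaller elements after it = [] -> 0
Total inversions = 0 + 0 + 2 + 0 = 2
Final answer: 2


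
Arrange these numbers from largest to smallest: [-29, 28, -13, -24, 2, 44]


Original list: [-29, 28, -13, -24, 2, 44]
Repeatedly take the largest remaining element:
  Remaining [-29, 28, -13, -24, 2, 44] -> largest is 44
  Remaining [-29, 28, -13, -24, 2] -> largest is 28
  Remaining [-29, -13, -24, 2] -> largest is 2
  Remaining [-29, -13, -24] -> largest is -13
  Remaining [-29, -24] -> largest is -24
  Remaining [-29] -> largest is -29
Collecting the picks in order gives the descending list.
Final answer: [44, 28, 2, -13, -24, -29]


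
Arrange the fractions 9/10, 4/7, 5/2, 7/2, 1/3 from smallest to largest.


Convert to decimal for comparison:
  9/10 = 0.9
  4/7 = 0.5714
  5/2 = 2.5
  7/2 = 3.5
  1/3 = 0.3333
Decimals in increasing order: 0.3333 < 0.5714 < 0.9 < 2.5 < 3.5
Writing each back as its fraction gives the sorted order.
Final answer: 1/3, 4/7, 9/10, 5/2, 7/2


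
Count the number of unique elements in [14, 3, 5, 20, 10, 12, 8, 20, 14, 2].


List all unique values:
Distinct values: [2, 3, 5, 8, 10, 12, 14, 20]
Count = 8
Final answer: 8


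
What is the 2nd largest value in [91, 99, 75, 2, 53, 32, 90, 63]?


Sort descending: [99, 91, 90, 75, 63, 53, 32, 2]
The 2nd element (1-indexed) is at index 1.
Value = 91
Final answer: 91


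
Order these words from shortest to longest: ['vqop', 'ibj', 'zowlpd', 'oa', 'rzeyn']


Compute lengths:
  'vqop' has length 4
  'ibj' has length 3
  'zowlpd' has length 6
  'oa' has length 2
  'rzeyn' has length 5
Lengths in increasing order: 2 < 3 < 4 < 5 < 6
Listing the words in that order gives the answer.
Final answer: ['oa', 'ibj', 'vqop', 'rzeyn', 'zowlpd']


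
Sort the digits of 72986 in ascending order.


The number 72986 has digits: 7, 2, 9, 8, 6
Sorted: 2, 6, 7, 8, 9
Joining the sorted digits gives the result.
Final answer: 26789


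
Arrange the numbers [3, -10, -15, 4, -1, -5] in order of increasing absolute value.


Compute absolute values:
  |3| = 3
  |-10| = 10
  |-15| = 15
  |4| = 4
  |-1| = 1
  |-5| = 5
Absolute values in increasing order: 1 < 3 < 4 < 5 < 10 < 15
Listing the original numbers in that order gives the answer.
Final answer: [-1, 3, 4, -5, -10, -15]


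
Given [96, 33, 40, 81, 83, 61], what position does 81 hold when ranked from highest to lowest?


Sort descending: [96, 83, 81, 61, 40, 33]
Find 81 in the sorted list.
81 is at position 3.
Final answer: 3


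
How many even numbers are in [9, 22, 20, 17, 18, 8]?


Check each element:
  9 is odd
  22 is even
  20 is even
  17 is odd
  18 is even
  8 is even
Evens: [22, 20, 18, 8]
Count of evens = 4
Final answer: 4


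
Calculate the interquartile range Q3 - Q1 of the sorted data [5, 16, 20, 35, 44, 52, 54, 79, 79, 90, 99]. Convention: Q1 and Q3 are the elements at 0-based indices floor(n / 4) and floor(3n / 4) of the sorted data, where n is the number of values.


The data has n = 11 elements.
Q1 index = floor(11 / 4) = floor(2.75) = 2; Q3 index = floor(3 * 11 / 4) = floor(8.25) = 8
Q1 = element at index 2 = 20
Q3 = element at index 8 = 79
IQR = 79 - 20 = 59
Final answer: 59


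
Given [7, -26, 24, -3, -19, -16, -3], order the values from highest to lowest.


Original list: [7, -26, 24, -3, -19, -16, -3]
Repeatedly take the largest remaining element:
  Remaining [7, -26, 24, -3, -19, -16, -3] -> largest is 24
  Remaining [7, -26, -3, -19, -16, -3] -> largest is 7
  Remaining [-26, -3, -19, -16, -3] -> largest is -3
  Remaining [-26, -19, -16, -3] -> largest is -3
  Remaining [-26, -19, -16] -> largest is -16
  Remaining [-26, -19] -> largest is -19
  Remaining [-26] -> largest is -26
Collecting the picks in order gives the descending list.
Final answer: [24, 7, -3, -3, -16, -19, -26]


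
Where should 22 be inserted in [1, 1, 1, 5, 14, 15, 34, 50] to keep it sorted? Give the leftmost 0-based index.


List is sorted: [1, 1, 1, 5, 14, 15, 34, 50]
We need the leftmost position where 22 can be inserted, i.e. the first index whose element is >= 22 (or the end of the list if none is).
Binary search with low=0, high=8 (0-based indices):
  low=0, high=8, mid=4: a[4]=14 < 22, so low = 5
  low=5, high=8, mid=6: a[6]=34 >= 22, so high = 6
  low=5, high=6, mid=5: a[5]=15 < 22, so low = 6
Now low = high = 6, so the insertion index is 6.
Final answer: 6


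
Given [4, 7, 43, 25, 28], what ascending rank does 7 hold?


Sort ascending: [4, 7, 25, 28, 43]
Find 7 in the sorted list.
7 is at position 2 (1-indexed).
Final answer: 2


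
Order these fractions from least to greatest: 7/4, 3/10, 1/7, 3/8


Convert to decimal for comparison:
  7/4 = 1.75
  3/10 = 0.3
  1/7 = 0.1429
  3/8 = 0.375
Decimals in increasing order: 0.1429 < 0.3 < 0.375 < 1.75
Writing each back as its fraction gives the sorted order.
Final answer: 1/7, 3/10, 3/8, 7/4


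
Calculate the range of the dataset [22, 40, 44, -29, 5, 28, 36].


Maximum value: 44
Minimum value: -29
Range = 44 - (-29) = 73
Final answer: 73


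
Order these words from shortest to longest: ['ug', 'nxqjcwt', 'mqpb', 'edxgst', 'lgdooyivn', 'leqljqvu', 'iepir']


Compute lengths:
  'ug' has length 2
  'nxqjcwt' has length 7
  'mqpb' has length 4
  'edxgst' has length 6
  'lgdooyivn' has length 9
  'leqljqvu' has length 8
  'iepir' has length 5
Lengths in increasing order: 2 < 4 < 5 < 6 < 7 < 8 < 9
Listing the words in that order gives the answer.
Final answer: ['ug', 'mqpb', 'iepir', 'edxgst', 'nxqjcwt', 'leqljqvu', 'lgdooyivn']


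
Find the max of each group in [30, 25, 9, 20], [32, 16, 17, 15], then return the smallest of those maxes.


Find max of each group:
  Group 1: [30, 25, 9, 20] -> max = 30
  Group 2: [32, 16, 17, 15] -> max = 32
Maxes: [30, 32]
Minimum of maxes = 30
Final answer: 30
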